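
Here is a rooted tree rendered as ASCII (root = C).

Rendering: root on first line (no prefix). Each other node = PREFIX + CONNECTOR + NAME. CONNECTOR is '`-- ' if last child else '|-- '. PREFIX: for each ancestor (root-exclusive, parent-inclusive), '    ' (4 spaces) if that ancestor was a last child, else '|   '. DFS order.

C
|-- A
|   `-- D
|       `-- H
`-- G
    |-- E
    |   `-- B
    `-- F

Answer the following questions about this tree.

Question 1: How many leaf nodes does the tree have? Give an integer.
Answer: 3

Derivation:
Leaves (nodes with no children): B, F, H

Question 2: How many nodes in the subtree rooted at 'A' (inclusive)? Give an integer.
Answer: 3

Derivation:
Subtree rooted at A contains: A, D, H
Count = 3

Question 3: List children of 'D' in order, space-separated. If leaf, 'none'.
Node D's children (from adjacency): H

Answer: H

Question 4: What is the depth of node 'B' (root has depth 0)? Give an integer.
Path from root to B: C -> G -> E -> B
Depth = number of edges = 3

Answer: 3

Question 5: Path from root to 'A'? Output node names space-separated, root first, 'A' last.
Answer: C A

Derivation:
Walk down from root: C -> A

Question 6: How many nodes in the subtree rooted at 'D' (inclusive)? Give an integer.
Subtree rooted at D contains: D, H
Count = 2

Answer: 2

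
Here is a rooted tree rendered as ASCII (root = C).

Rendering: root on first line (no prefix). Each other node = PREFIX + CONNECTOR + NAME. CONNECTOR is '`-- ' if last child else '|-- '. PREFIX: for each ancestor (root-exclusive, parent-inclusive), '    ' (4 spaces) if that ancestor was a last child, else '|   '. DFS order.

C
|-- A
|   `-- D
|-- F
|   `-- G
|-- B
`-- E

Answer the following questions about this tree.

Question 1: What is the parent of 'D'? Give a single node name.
Answer: A

Derivation:
Scan adjacency: D appears as child of A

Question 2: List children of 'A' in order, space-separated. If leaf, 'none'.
Node A's children (from adjacency): D

Answer: D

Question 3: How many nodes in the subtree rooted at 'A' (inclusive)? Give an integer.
Subtree rooted at A contains: A, D
Count = 2

Answer: 2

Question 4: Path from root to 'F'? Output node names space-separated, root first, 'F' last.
Walk down from root: C -> F

Answer: C F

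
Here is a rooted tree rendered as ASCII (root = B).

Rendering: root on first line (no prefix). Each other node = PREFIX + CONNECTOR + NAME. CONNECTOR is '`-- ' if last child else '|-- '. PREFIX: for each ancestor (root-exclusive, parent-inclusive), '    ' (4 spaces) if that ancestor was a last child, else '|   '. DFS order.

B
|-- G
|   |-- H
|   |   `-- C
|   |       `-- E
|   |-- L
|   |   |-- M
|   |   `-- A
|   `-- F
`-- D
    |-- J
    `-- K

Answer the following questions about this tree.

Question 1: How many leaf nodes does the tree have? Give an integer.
Leaves (nodes with no children): A, E, F, J, K, M

Answer: 6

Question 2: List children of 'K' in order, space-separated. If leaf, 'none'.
Answer: none

Derivation:
Node K's children (from adjacency): (leaf)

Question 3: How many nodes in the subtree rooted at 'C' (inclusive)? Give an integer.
Answer: 2

Derivation:
Subtree rooted at C contains: C, E
Count = 2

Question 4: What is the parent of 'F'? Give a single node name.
Answer: G

Derivation:
Scan adjacency: F appears as child of G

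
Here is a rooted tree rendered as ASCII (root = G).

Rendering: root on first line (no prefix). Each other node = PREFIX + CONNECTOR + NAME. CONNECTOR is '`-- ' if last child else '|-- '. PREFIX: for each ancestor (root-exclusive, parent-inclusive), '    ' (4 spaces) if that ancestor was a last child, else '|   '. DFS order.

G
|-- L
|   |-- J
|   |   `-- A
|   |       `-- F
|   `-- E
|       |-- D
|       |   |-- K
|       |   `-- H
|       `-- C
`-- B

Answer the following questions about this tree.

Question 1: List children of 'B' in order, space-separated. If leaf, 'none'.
Node B's children (from adjacency): (leaf)

Answer: none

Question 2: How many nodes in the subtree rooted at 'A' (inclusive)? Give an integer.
Subtree rooted at A contains: A, F
Count = 2

Answer: 2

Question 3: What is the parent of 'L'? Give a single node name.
Answer: G

Derivation:
Scan adjacency: L appears as child of G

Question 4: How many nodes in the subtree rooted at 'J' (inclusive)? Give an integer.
Subtree rooted at J contains: A, F, J
Count = 3

Answer: 3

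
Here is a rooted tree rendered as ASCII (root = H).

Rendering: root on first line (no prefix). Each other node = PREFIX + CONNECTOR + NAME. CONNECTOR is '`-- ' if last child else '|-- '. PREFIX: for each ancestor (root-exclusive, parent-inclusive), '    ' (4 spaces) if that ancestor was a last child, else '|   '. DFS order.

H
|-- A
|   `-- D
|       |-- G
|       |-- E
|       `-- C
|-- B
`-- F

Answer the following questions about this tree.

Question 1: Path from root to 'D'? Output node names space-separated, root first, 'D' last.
Walk down from root: H -> A -> D

Answer: H A D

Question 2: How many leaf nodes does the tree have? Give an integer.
Answer: 5

Derivation:
Leaves (nodes with no children): B, C, E, F, G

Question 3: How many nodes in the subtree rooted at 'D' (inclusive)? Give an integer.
Subtree rooted at D contains: C, D, E, G
Count = 4

Answer: 4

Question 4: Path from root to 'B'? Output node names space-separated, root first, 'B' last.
Walk down from root: H -> B

Answer: H B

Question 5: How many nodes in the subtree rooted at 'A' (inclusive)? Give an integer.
Answer: 5

Derivation:
Subtree rooted at A contains: A, C, D, E, G
Count = 5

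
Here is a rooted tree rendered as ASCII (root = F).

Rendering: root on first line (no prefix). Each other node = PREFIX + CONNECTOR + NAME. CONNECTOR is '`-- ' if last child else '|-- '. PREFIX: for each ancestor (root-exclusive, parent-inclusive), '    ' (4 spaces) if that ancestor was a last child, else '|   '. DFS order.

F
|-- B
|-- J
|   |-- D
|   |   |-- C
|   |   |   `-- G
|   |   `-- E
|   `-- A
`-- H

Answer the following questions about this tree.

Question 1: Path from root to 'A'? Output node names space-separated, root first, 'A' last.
Walk down from root: F -> J -> A

Answer: F J A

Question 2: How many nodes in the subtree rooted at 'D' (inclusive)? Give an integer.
Answer: 4

Derivation:
Subtree rooted at D contains: C, D, E, G
Count = 4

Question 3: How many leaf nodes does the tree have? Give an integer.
Leaves (nodes with no children): A, B, E, G, H

Answer: 5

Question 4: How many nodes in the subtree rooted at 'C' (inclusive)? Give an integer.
Subtree rooted at C contains: C, G
Count = 2

Answer: 2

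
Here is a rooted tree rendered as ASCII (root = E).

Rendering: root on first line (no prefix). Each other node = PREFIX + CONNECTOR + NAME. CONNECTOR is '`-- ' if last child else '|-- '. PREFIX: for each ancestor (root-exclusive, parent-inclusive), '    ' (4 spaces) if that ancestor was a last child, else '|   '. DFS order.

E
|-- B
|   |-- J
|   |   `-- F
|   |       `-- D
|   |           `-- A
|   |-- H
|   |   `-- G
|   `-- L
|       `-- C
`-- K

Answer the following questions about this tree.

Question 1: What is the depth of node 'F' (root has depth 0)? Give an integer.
Path from root to F: E -> B -> J -> F
Depth = number of edges = 3

Answer: 3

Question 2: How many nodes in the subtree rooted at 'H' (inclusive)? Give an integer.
Subtree rooted at H contains: G, H
Count = 2

Answer: 2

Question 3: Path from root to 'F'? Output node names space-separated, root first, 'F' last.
Walk down from root: E -> B -> J -> F

Answer: E B J F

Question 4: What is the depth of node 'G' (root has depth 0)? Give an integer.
Path from root to G: E -> B -> H -> G
Depth = number of edges = 3

Answer: 3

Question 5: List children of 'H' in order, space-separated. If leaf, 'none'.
Answer: G

Derivation:
Node H's children (from adjacency): G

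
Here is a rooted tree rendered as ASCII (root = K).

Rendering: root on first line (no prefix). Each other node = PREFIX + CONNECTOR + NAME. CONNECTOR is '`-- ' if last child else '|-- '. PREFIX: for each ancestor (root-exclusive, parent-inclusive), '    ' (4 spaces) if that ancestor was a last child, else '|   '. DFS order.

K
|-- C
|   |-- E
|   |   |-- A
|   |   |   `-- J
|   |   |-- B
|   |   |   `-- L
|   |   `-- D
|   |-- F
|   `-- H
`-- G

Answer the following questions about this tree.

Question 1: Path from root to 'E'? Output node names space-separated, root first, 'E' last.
Answer: K C E

Derivation:
Walk down from root: K -> C -> E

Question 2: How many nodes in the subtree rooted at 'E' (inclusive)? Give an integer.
Answer: 6

Derivation:
Subtree rooted at E contains: A, B, D, E, J, L
Count = 6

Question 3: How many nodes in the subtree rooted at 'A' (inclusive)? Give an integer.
Answer: 2

Derivation:
Subtree rooted at A contains: A, J
Count = 2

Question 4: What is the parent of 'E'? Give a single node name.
Answer: C

Derivation:
Scan adjacency: E appears as child of C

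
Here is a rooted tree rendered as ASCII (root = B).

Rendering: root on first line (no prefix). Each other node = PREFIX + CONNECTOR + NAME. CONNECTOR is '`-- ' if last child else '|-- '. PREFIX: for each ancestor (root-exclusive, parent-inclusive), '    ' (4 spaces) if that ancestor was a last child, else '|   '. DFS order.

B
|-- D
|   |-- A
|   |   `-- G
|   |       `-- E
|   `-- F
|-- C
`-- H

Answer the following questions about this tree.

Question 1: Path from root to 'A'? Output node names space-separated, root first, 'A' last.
Answer: B D A

Derivation:
Walk down from root: B -> D -> A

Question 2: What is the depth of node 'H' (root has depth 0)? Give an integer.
Answer: 1

Derivation:
Path from root to H: B -> H
Depth = number of edges = 1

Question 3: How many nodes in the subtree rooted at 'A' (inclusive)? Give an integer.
Answer: 3

Derivation:
Subtree rooted at A contains: A, E, G
Count = 3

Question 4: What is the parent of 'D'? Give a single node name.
Scan adjacency: D appears as child of B

Answer: B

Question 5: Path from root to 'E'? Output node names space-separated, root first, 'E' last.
Walk down from root: B -> D -> A -> G -> E

Answer: B D A G E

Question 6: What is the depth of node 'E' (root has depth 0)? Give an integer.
Path from root to E: B -> D -> A -> G -> E
Depth = number of edges = 4

Answer: 4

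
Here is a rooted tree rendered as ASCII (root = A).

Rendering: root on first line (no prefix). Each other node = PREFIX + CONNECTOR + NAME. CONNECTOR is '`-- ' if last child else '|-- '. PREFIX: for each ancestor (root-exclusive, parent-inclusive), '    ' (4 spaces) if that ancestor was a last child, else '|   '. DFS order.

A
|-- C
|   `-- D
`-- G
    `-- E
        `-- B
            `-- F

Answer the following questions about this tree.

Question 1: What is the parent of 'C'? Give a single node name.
Answer: A

Derivation:
Scan adjacency: C appears as child of A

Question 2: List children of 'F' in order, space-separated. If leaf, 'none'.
Node F's children (from adjacency): (leaf)

Answer: none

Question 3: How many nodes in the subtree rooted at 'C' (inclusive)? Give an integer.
Subtree rooted at C contains: C, D
Count = 2

Answer: 2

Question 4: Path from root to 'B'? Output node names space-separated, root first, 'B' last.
Walk down from root: A -> G -> E -> B

Answer: A G E B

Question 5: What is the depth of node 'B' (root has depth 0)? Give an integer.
Path from root to B: A -> G -> E -> B
Depth = number of edges = 3

Answer: 3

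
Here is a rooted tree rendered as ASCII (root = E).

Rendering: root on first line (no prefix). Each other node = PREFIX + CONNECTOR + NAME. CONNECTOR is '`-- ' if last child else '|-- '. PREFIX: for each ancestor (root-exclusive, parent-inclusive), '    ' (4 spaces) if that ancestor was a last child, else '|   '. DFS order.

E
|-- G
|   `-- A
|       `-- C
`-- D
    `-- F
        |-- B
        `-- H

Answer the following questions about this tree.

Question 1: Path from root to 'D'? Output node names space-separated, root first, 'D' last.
Answer: E D

Derivation:
Walk down from root: E -> D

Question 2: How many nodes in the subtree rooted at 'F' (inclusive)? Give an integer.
Answer: 3

Derivation:
Subtree rooted at F contains: B, F, H
Count = 3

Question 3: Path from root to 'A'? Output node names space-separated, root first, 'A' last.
Answer: E G A

Derivation:
Walk down from root: E -> G -> A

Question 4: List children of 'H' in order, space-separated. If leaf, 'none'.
Answer: none

Derivation:
Node H's children (from adjacency): (leaf)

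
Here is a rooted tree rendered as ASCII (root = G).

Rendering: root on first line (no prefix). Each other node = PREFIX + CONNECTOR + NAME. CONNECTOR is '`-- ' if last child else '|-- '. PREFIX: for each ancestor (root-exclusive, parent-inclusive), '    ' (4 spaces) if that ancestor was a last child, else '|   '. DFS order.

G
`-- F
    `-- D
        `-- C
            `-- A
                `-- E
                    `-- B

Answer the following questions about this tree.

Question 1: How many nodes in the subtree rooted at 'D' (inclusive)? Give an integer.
Answer: 5

Derivation:
Subtree rooted at D contains: A, B, C, D, E
Count = 5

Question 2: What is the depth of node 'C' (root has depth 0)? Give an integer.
Answer: 3

Derivation:
Path from root to C: G -> F -> D -> C
Depth = number of edges = 3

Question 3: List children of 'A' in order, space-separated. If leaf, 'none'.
Answer: E

Derivation:
Node A's children (from adjacency): E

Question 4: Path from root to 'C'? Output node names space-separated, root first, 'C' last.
Answer: G F D C

Derivation:
Walk down from root: G -> F -> D -> C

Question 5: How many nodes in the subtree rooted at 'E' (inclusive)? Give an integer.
Answer: 2

Derivation:
Subtree rooted at E contains: B, E
Count = 2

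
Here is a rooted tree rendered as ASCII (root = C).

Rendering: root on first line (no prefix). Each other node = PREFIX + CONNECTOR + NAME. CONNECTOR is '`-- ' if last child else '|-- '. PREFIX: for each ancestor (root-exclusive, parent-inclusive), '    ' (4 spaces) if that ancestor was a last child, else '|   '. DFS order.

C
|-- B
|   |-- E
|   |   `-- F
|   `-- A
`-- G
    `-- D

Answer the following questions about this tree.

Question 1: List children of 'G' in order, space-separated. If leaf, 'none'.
Node G's children (from adjacency): D

Answer: D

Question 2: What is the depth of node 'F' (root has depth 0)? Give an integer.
Answer: 3

Derivation:
Path from root to F: C -> B -> E -> F
Depth = number of edges = 3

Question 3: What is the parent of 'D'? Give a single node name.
Answer: G

Derivation:
Scan adjacency: D appears as child of G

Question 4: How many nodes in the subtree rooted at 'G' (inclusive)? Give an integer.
Answer: 2

Derivation:
Subtree rooted at G contains: D, G
Count = 2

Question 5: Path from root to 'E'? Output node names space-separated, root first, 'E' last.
Walk down from root: C -> B -> E

Answer: C B E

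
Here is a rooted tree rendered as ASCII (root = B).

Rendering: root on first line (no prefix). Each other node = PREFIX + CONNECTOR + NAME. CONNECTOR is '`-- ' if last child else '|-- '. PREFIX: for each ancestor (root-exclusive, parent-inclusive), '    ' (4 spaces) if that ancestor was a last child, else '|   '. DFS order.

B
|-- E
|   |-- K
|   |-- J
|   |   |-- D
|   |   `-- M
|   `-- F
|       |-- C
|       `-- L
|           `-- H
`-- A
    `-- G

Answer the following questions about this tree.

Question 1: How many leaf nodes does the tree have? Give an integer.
Answer: 6

Derivation:
Leaves (nodes with no children): C, D, G, H, K, M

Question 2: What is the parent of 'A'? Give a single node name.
Scan adjacency: A appears as child of B

Answer: B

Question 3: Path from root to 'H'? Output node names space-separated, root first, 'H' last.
Walk down from root: B -> E -> F -> L -> H

Answer: B E F L H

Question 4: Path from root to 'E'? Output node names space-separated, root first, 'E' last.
Answer: B E

Derivation:
Walk down from root: B -> E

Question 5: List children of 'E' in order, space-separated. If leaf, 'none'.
Answer: K J F

Derivation:
Node E's children (from adjacency): K, J, F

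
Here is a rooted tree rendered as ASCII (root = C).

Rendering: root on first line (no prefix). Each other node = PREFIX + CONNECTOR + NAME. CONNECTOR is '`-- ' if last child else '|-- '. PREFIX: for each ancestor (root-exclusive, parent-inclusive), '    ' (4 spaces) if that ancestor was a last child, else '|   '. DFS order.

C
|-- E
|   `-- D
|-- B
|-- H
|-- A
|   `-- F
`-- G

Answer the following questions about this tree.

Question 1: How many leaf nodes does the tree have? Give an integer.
Answer: 5

Derivation:
Leaves (nodes with no children): B, D, F, G, H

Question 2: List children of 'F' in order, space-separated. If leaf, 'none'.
Node F's children (from adjacency): (leaf)

Answer: none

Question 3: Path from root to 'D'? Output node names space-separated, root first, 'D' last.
Walk down from root: C -> E -> D

Answer: C E D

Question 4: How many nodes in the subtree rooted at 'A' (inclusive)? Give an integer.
Subtree rooted at A contains: A, F
Count = 2

Answer: 2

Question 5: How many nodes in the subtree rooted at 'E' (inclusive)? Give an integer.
Subtree rooted at E contains: D, E
Count = 2

Answer: 2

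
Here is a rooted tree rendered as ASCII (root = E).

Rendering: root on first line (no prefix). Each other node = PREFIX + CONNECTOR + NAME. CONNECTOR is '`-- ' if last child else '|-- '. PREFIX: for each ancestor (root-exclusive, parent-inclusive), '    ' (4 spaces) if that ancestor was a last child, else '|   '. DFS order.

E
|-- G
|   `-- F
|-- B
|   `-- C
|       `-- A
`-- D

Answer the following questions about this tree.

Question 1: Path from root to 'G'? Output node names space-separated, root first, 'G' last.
Answer: E G

Derivation:
Walk down from root: E -> G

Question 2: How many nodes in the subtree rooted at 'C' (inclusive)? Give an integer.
Answer: 2

Derivation:
Subtree rooted at C contains: A, C
Count = 2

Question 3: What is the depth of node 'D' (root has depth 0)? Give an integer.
Path from root to D: E -> D
Depth = number of edges = 1

Answer: 1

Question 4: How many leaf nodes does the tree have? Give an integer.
Answer: 3

Derivation:
Leaves (nodes with no children): A, D, F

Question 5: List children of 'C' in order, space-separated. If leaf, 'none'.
Node C's children (from adjacency): A

Answer: A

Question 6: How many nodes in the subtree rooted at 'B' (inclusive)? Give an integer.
Subtree rooted at B contains: A, B, C
Count = 3

Answer: 3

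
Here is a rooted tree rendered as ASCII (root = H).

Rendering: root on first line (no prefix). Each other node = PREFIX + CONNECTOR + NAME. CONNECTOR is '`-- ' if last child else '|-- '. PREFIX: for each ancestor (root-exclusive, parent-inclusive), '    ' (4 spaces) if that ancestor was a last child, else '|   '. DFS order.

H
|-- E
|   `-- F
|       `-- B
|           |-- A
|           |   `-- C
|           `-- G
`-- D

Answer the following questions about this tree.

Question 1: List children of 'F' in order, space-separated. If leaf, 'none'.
Node F's children (from adjacency): B

Answer: B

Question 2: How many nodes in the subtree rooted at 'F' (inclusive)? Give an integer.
Subtree rooted at F contains: A, B, C, F, G
Count = 5

Answer: 5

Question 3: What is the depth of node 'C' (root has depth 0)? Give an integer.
Answer: 5

Derivation:
Path from root to C: H -> E -> F -> B -> A -> C
Depth = number of edges = 5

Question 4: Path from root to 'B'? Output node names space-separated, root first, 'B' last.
Answer: H E F B

Derivation:
Walk down from root: H -> E -> F -> B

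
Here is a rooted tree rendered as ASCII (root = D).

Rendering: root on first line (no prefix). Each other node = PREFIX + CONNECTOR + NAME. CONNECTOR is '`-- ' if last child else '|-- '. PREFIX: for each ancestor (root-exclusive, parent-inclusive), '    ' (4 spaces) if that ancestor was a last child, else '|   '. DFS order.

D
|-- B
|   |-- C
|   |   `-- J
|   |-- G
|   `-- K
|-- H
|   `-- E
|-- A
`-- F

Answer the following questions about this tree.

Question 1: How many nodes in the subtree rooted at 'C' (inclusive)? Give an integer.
Subtree rooted at C contains: C, J
Count = 2

Answer: 2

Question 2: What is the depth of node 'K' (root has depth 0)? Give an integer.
Path from root to K: D -> B -> K
Depth = number of edges = 2

Answer: 2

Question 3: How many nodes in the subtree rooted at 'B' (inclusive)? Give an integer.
Subtree rooted at B contains: B, C, G, J, K
Count = 5

Answer: 5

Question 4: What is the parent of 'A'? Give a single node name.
Scan adjacency: A appears as child of D

Answer: D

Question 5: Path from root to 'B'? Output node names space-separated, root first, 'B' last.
Answer: D B

Derivation:
Walk down from root: D -> B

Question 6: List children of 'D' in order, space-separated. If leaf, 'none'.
Answer: B H A F

Derivation:
Node D's children (from adjacency): B, H, A, F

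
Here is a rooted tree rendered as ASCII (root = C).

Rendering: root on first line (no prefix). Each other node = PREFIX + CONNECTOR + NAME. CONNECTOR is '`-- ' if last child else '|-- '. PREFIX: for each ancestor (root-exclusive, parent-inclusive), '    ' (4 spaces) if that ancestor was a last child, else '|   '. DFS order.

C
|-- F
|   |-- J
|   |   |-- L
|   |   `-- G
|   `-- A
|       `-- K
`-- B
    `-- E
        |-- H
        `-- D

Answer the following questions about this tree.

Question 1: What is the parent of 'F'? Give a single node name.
Answer: C

Derivation:
Scan adjacency: F appears as child of C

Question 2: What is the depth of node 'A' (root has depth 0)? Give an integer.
Path from root to A: C -> F -> A
Depth = number of edges = 2

Answer: 2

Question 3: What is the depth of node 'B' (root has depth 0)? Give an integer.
Path from root to B: C -> B
Depth = number of edges = 1

Answer: 1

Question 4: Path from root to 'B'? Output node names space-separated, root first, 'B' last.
Answer: C B

Derivation:
Walk down from root: C -> B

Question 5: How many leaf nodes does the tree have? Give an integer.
Leaves (nodes with no children): D, G, H, K, L

Answer: 5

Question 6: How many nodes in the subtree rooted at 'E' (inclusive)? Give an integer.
Answer: 3

Derivation:
Subtree rooted at E contains: D, E, H
Count = 3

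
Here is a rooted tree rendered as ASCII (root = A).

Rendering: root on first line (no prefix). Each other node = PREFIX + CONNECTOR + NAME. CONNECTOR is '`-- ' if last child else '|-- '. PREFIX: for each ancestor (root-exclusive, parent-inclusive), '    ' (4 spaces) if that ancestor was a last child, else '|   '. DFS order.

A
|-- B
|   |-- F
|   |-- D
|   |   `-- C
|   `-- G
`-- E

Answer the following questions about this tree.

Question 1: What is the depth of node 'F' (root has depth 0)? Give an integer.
Path from root to F: A -> B -> F
Depth = number of edges = 2

Answer: 2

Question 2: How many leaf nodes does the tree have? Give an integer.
Answer: 4

Derivation:
Leaves (nodes with no children): C, E, F, G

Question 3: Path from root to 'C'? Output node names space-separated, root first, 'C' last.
Answer: A B D C

Derivation:
Walk down from root: A -> B -> D -> C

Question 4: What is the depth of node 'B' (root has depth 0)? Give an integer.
Answer: 1

Derivation:
Path from root to B: A -> B
Depth = number of edges = 1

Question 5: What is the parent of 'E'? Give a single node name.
Scan adjacency: E appears as child of A

Answer: A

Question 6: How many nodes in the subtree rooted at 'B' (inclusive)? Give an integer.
Answer: 5

Derivation:
Subtree rooted at B contains: B, C, D, F, G
Count = 5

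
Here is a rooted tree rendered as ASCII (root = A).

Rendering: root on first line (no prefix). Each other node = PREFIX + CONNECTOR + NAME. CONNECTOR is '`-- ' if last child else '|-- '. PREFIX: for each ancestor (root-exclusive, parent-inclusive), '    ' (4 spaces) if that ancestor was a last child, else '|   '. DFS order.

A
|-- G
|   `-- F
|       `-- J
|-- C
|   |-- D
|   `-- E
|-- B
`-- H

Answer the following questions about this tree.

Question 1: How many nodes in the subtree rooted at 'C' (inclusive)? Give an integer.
Subtree rooted at C contains: C, D, E
Count = 3

Answer: 3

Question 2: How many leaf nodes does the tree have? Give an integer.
Answer: 5

Derivation:
Leaves (nodes with no children): B, D, E, H, J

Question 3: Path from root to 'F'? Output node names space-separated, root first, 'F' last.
Walk down from root: A -> G -> F

Answer: A G F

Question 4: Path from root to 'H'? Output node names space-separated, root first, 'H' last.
Walk down from root: A -> H

Answer: A H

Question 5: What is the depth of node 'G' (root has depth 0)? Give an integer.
Answer: 1

Derivation:
Path from root to G: A -> G
Depth = number of edges = 1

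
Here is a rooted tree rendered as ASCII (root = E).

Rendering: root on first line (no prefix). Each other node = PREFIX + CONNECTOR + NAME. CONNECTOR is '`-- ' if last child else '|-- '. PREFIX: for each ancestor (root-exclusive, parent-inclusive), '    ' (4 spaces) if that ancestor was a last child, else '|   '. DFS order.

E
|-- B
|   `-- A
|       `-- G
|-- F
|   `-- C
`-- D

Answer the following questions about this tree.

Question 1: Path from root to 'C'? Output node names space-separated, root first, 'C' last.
Walk down from root: E -> F -> C

Answer: E F C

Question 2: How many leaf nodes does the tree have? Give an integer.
Answer: 3

Derivation:
Leaves (nodes with no children): C, D, G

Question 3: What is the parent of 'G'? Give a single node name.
Answer: A

Derivation:
Scan adjacency: G appears as child of A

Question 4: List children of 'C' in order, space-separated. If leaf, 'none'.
Answer: none

Derivation:
Node C's children (from adjacency): (leaf)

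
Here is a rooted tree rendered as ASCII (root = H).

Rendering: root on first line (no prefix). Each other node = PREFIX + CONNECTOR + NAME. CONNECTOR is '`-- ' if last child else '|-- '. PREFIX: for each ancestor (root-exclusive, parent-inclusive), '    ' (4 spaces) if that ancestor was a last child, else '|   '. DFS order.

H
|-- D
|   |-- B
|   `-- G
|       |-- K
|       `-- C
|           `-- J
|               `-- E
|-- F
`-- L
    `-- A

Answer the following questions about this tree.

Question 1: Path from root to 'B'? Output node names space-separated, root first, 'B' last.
Answer: H D B

Derivation:
Walk down from root: H -> D -> B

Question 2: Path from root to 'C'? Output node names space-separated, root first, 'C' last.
Answer: H D G C

Derivation:
Walk down from root: H -> D -> G -> C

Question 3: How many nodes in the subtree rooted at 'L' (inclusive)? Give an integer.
Subtree rooted at L contains: A, L
Count = 2

Answer: 2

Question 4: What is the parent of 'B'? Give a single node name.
Answer: D

Derivation:
Scan adjacency: B appears as child of D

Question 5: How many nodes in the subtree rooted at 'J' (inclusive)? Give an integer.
Subtree rooted at J contains: E, J
Count = 2

Answer: 2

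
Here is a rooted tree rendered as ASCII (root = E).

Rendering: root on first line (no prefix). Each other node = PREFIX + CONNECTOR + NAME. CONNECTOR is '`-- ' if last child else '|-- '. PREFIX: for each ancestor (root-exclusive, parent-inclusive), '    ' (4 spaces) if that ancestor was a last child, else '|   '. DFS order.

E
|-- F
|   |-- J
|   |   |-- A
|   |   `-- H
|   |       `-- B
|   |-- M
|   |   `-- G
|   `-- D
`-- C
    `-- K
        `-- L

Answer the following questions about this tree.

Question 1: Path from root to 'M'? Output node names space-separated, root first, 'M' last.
Walk down from root: E -> F -> M

Answer: E F M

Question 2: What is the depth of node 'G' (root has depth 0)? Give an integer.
Path from root to G: E -> F -> M -> G
Depth = number of edges = 3

Answer: 3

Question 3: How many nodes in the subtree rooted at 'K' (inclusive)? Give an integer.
Answer: 2

Derivation:
Subtree rooted at K contains: K, L
Count = 2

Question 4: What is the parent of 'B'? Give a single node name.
Answer: H

Derivation:
Scan adjacency: B appears as child of H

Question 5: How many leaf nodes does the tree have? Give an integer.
Leaves (nodes with no children): A, B, D, G, L

Answer: 5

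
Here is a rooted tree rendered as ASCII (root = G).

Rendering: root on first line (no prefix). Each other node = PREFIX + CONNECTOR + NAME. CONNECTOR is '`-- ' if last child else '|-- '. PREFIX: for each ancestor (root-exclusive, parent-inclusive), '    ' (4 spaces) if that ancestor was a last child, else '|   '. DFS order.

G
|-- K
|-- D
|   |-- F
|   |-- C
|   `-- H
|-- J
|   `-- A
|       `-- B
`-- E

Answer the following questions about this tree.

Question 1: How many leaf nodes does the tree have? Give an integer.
Answer: 6

Derivation:
Leaves (nodes with no children): B, C, E, F, H, K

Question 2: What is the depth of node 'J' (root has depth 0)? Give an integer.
Path from root to J: G -> J
Depth = number of edges = 1

Answer: 1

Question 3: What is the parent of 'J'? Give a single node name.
Answer: G

Derivation:
Scan adjacency: J appears as child of G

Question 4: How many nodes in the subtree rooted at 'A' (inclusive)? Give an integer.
Subtree rooted at A contains: A, B
Count = 2

Answer: 2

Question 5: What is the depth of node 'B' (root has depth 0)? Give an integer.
Path from root to B: G -> J -> A -> B
Depth = number of edges = 3

Answer: 3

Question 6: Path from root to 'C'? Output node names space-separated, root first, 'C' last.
Walk down from root: G -> D -> C

Answer: G D C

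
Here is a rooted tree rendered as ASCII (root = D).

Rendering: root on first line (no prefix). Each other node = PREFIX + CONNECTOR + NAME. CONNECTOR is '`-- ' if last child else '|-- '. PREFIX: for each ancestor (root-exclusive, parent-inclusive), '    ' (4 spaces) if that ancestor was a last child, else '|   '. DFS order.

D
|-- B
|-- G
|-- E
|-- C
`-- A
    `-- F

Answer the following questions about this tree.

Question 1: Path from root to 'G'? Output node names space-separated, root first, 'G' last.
Answer: D G

Derivation:
Walk down from root: D -> G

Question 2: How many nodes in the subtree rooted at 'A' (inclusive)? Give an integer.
Answer: 2

Derivation:
Subtree rooted at A contains: A, F
Count = 2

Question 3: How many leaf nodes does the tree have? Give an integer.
Leaves (nodes with no children): B, C, E, F, G

Answer: 5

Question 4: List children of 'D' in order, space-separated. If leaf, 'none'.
Node D's children (from adjacency): B, G, E, C, A

Answer: B G E C A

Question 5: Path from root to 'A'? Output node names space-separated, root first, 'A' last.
Answer: D A

Derivation:
Walk down from root: D -> A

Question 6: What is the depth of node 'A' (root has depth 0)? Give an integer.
Path from root to A: D -> A
Depth = number of edges = 1

Answer: 1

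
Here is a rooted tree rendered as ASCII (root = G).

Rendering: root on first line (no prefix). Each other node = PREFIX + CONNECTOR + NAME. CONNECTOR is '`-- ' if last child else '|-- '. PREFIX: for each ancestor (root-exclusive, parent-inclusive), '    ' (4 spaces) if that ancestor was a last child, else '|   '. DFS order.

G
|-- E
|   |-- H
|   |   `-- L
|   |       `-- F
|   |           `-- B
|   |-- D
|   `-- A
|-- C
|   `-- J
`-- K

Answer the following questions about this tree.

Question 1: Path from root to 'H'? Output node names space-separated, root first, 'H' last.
Walk down from root: G -> E -> H

Answer: G E H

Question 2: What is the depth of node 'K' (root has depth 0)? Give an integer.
Answer: 1

Derivation:
Path from root to K: G -> K
Depth = number of edges = 1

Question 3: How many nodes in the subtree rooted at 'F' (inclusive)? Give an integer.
Answer: 2

Derivation:
Subtree rooted at F contains: B, F
Count = 2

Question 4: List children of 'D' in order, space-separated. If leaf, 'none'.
Answer: none

Derivation:
Node D's children (from adjacency): (leaf)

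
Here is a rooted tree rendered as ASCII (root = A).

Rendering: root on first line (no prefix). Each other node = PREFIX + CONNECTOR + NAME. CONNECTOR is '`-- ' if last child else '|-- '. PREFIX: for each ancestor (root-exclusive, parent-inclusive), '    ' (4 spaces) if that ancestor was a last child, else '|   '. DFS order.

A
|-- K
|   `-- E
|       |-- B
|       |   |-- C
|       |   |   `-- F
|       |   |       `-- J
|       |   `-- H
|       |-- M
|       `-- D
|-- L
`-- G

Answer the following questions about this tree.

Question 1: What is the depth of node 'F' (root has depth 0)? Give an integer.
Path from root to F: A -> K -> E -> B -> C -> F
Depth = number of edges = 5

Answer: 5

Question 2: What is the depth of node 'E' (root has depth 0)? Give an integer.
Path from root to E: A -> K -> E
Depth = number of edges = 2

Answer: 2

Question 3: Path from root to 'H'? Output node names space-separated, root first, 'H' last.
Walk down from root: A -> K -> E -> B -> H

Answer: A K E B H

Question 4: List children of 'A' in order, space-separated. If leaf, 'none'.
Node A's children (from adjacency): K, L, G

Answer: K L G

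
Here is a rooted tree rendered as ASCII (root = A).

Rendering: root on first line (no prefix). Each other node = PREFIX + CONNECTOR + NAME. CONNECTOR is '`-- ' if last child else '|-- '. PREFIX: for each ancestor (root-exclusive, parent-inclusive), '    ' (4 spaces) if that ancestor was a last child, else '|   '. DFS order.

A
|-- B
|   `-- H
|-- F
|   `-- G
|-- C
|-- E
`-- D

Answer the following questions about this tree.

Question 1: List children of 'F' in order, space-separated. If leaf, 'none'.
Answer: G

Derivation:
Node F's children (from adjacency): G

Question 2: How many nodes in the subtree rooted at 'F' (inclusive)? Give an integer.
Subtree rooted at F contains: F, G
Count = 2

Answer: 2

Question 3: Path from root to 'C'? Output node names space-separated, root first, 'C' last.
Answer: A C

Derivation:
Walk down from root: A -> C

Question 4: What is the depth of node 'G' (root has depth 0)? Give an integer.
Answer: 2

Derivation:
Path from root to G: A -> F -> G
Depth = number of edges = 2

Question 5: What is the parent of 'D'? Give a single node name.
Scan adjacency: D appears as child of A

Answer: A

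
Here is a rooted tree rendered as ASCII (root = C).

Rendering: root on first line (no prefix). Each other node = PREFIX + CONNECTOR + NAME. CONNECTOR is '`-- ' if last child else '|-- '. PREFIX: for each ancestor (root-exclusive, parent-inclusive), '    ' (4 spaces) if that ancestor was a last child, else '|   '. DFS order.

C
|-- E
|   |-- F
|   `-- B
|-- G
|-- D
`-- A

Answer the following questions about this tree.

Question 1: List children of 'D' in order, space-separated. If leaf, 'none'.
Node D's children (from adjacency): (leaf)

Answer: none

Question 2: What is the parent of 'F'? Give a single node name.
Scan adjacency: F appears as child of E

Answer: E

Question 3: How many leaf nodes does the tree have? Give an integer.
Answer: 5

Derivation:
Leaves (nodes with no children): A, B, D, F, G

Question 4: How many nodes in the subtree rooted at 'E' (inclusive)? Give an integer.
Answer: 3

Derivation:
Subtree rooted at E contains: B, E, F
Count = 3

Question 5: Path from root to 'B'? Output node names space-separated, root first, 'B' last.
Answer: C E B

Derivation:
Walk down from root: C -> E -> B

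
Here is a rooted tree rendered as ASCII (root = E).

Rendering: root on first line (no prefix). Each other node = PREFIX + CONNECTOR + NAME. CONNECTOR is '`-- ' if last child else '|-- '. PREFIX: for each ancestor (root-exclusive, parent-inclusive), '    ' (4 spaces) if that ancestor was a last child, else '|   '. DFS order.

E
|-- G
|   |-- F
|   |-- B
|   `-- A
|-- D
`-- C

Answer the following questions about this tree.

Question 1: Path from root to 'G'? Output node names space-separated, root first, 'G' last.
Answer: E G

Derivation:
Walk down from root: E -> G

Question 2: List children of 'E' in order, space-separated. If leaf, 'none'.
Node E's children (from adjacency): G, D, C

Answer: G D C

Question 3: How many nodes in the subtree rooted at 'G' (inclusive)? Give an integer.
Subtree rooted at G contains: A, B, F, G
Count = 4

Answer: 4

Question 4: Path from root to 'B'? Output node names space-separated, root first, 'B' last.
Answer: E G B

Derivation:
Walk down from root: E -> G -> B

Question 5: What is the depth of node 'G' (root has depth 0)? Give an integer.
Path from root to G: E -> G
Depth = number of edges = 1

Answer: 1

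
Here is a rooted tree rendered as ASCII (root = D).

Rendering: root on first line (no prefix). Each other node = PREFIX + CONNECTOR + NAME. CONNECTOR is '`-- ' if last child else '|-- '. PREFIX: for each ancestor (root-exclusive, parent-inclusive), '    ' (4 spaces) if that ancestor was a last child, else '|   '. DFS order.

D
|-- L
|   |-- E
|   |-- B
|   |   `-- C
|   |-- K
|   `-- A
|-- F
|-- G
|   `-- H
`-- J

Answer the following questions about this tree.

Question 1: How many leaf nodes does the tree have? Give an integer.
Leaves (nodes with no children): A, C, E, F, H, J, K

Answer: 7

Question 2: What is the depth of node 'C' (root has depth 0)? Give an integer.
Path from root to C: D -> L -> B -> C
Depth = number of edges = 3

Answer: 3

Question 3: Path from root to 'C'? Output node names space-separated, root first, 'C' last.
Answer: D L B C

Derivation:
Walk down from root: D -> L -> B -> C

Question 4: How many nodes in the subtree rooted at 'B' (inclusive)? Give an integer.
Answer: 2

Derivation:
Subtree rooted at B contains: B, C
Count = 2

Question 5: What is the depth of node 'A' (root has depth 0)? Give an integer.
Path from root to A: D -> L -> A
Depth = number of edges = 2

Answer: 2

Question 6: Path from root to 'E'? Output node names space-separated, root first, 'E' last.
Answer: D L E

Derivation:
Walk down from root: D -> L -> E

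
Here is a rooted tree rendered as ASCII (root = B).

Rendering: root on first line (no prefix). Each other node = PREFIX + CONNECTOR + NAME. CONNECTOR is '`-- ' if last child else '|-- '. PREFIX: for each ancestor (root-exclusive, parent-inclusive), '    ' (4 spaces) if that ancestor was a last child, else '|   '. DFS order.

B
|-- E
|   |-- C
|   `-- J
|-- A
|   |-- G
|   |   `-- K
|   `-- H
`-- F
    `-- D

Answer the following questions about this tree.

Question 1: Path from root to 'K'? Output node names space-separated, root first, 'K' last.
Walk down from root: B -> A -> G -> K

Answer: B A G K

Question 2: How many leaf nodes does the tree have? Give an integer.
Answer: 5

Derivation:
Leaves (nodes with no children): C, D, H, J, K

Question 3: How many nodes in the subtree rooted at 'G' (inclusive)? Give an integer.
Answer: 2

Derivation:
Subtree rooted at G contains: G, K
Count = 2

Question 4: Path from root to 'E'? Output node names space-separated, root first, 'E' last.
Answer: B E

Derivation:
Walk down from root: B -> E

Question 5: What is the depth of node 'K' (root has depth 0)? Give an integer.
Answer: 3

Derivation:
Path from root to K: B -> A -> G -> K
Depth = number of edges = 3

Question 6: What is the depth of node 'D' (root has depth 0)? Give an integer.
Answer: 2

Derivation:
Path from root to D: B -> F -> D
Depth = number of edges = 2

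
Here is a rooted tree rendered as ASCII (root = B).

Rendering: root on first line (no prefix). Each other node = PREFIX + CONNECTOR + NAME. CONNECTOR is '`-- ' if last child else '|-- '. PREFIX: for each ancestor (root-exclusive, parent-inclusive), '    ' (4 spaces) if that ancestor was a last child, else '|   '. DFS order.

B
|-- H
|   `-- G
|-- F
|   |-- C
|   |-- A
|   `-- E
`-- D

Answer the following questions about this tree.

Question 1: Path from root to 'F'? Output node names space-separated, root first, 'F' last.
Answer: B F

Derivation:
Walk down from root: B -> F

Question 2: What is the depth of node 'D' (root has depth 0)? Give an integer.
Answer: 1

Derivation:
Path from root to D: B -> D
Depth = number of edges = 1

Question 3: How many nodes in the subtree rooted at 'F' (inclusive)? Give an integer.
Subtree rooted at F contains: A, C, E, F
Count = 4

Answer: 4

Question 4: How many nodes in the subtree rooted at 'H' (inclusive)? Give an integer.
Answer: 2

Derivation:
Subtree rooted at H contains: G, H
Count = 2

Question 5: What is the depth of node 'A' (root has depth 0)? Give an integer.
Answer: 2

Derivation:
Path from root to A: B -> F -> A
Depth = number of edges = 2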